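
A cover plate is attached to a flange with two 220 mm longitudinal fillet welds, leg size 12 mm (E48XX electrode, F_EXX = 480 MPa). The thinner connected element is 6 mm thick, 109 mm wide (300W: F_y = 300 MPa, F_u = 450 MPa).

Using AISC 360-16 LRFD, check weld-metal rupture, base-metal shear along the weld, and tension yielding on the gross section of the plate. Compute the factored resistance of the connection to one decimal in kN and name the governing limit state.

Weld metal: throat = 0.707×12 = 8.484 mm, L = 2×220 = 440 mm. φR_n = 0.75 × 0.6 × 480 × 8.484 × 440 = 806.3 kN.
Base metal shear (6 mm plate): yield φR_n = 1.0×0.6×300×6×440 = 475.2 kN; rupture φR_n = 0.75×0.6×450×6×440 = 534.6 kN; take 475.2 kN (yield).
Tension yield (gross): A_g = 109×6 = 654 mm². φR_n = 0.90 × 300 × 654 = 176.6 kN.
Governing: min(806.3, 475.2, 176.6) = 176.6 kN → gross-section yield.

176.6 kN (gross-section yield governs)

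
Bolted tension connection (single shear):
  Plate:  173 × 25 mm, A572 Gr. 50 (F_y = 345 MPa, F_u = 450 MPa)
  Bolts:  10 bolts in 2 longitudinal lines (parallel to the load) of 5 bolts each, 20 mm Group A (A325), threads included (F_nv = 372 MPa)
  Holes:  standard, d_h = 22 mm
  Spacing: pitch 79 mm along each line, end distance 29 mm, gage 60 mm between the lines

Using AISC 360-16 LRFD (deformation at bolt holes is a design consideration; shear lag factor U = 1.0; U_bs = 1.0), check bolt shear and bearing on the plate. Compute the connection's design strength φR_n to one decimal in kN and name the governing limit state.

876.5 kN (bolt shear governs)

Bolt shear: A_b = π(20)²/4 = 314.16 mm². φR_n = 0.75 × 372 × 314.16 × 10 × 1 = 876.5 kN.
Bearing (25 mm plate, F_u = 450 MPa): end bolts L_c = 29 − 22/2 = 18, R_n = min(1.2×18×25×450, 2.4×20×25×450) = 243 kN/bolt; interior L_c = 79 − 22 = 57, R_n = 540 kN/bolt. φR_n = 0.75 × (2×243 + 8×540) = 3604.5 kN.
Governing: min(876.5, 3604.5) = 876.5 kN → bolt shear.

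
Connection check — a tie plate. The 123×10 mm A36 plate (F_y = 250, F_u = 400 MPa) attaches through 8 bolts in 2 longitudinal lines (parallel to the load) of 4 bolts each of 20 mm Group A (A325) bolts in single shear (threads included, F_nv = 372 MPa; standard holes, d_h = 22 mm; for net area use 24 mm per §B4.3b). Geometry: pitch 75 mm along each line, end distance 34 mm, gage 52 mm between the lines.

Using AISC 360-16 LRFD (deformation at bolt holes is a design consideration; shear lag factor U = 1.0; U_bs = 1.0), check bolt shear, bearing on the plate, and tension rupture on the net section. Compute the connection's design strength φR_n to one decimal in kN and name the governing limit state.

225.0 kN (net-section rupture governs)

Bolt shear: A_b = π(20)²/4 = 314.16 mm². φR_n = 0.75 × 372 × 314.16 × 8 × 1 = 701.2 kN.
Bearing (10 mm plate, F_u = 400 MPa): end bolts L_c = 34 − 22/2 = 23, R_n = min(1.2×23×10×400, 2.4×20×10×400) = 110.4 kN/bolt; interior L_c = 75 − 22 = 53, R_n = 192 kN/bolt. φR_n = 0.75 × (2×110.4 + 6×192) = 1029.6 kN.
Tension rupture (net): A_n = (123 − 2×24)×10 = 750 mm² (U = 1.0, A_e = A_n). φR_n = 0.75 × 400 × 750 = 225.0 kN.
Governing: min(701.2, 1029.6, 225.0) = 225.0 kN → net-section rupture.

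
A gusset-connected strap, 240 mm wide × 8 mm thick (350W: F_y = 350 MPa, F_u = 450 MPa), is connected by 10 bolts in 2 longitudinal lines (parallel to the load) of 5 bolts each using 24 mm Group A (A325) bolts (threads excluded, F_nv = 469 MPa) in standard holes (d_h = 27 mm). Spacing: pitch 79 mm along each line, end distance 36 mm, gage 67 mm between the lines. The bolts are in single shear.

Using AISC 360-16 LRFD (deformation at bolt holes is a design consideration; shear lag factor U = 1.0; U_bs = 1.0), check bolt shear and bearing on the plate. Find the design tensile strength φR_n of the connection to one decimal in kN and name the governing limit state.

Bolt shear: A_b = π(24)²/4 = 452.39 mm². φR_n = 0.75 × 469 × 452.39 × 10 × 1 = 1591.3 kN.
Bearing (8 mm plate, F_u = 450 MPa): end bolts L_c = 36 − 27/2 = 22.5, R_n = min(1.2×22.5×8×450, 2.4×24×8×450) = 97.2 kN/bolt; interior L_c = 79 − 27 = 52, R_n = 207.36 kN/bolt. φR_n = 0.75 × (2×97.2 + 8×207.36) = 1390.0 kN.
Governing: min(1591.3, 1390.0) = 1390.0 kN → bearing.

1390.0 kN (bearing governs)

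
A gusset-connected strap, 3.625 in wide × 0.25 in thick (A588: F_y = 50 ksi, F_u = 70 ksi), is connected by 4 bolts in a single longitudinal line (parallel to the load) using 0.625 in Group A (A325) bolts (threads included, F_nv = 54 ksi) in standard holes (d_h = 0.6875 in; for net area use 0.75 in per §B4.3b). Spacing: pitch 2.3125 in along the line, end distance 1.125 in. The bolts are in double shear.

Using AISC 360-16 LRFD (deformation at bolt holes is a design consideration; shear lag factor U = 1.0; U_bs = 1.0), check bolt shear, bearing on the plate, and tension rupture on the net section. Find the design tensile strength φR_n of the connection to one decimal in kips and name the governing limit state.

Bolt shear: A_b = π(0.625)²/4 = 0.3068 in². φR_n = 0.75 × 54 × 0.3068 × 4 × 2 = 99.4 kips.
Bearing (0.25 in plate, F_u = 70 ksi): end bolts L_c = 1.125 − 0.6875/2 = 0.78125, R_n = min(1.2×0.78125×0.25×70, 2.4×0.625×0.25×70) = 16.406 kips/bolt; interior L_c = 2.3125 − 0.6875 = 1.625, R_n = 26.25 kips/bolt. φR_n = 0.75 × (1×16.406 + 3×26.25) = 71.4 kips.
Tension rupture (net): A_n = (3.625 − 1×0.75)×0.25 = 0.71875 in² (U = 1.0, A_e = A_n). φR_n = 0.75 × 70 × 0.71875 = 37.7 kips.
Governing: min(99.4, 71.4, 37.7) = 37.7 kips → net-section rupture.

37.7 kips (net-section rupture governs)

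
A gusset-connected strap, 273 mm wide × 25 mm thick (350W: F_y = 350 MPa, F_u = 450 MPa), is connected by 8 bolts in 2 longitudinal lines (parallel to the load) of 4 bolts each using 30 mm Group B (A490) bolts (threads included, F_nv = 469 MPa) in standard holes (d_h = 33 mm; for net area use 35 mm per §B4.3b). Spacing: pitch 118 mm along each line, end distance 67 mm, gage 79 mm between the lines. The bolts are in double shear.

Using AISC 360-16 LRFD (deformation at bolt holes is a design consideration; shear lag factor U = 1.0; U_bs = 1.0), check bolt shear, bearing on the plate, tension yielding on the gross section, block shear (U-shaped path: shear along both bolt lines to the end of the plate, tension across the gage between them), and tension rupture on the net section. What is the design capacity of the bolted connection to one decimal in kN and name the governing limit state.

Bolt shear: A_b = π(30)²/4 = 706.86 mm². φR_n = 0.75 × 469 × 706.86 × 8 × 2 = 3978.2 kN.
Bearing (25 mm plate, F_u = 450 MPa): end bolts L_c = 67 − 33/2 = 50.5, R_n = min(1.2×50.5×25×450, 2.4×30×25×450) = 681.75 kN/bolt; interior L_c = 118 − 33 = 85, R_n = 810 kN/bolt. φR_n = 0.75 × (2×681.75 + 6×810) = 4667.6 kN.
Tension yield (gross): A_g = 273×25 = 6825 mm². φR_n = 0.90 × 350 × 6825 = 2149.9 kN.
Block shear: shear path 2×[67+3×118] = 2×421 mm, A_gv = 21050, A_nv = 2×(421 − 3.5×35)×25 = 14925 mm²; tension across gage: (79 − 1×35)×25 = 1100 mm². R_n = min(0.6×450×14925, 0.6×350×21050) + 1.0×450×1100 = min(4029.8, 4420.5) + 495 = 4524.8 kN. φR_n = 0.75 × 4524.8 = 3393.6 kN.
Tension rupture (net): A_n = (273 − 2×35)×25 = 5075 mm² (U = 1.0, A_e = A_n). φR_n = 0.75 × 450 × 5075 = 1712.8 kN.
Governing: min(3978.2, 4667.6, 2149.9, 3393.6, 1712.8) = 1712.8 kN → net-section rupture.

1712.8 kN (net-section rupture governs)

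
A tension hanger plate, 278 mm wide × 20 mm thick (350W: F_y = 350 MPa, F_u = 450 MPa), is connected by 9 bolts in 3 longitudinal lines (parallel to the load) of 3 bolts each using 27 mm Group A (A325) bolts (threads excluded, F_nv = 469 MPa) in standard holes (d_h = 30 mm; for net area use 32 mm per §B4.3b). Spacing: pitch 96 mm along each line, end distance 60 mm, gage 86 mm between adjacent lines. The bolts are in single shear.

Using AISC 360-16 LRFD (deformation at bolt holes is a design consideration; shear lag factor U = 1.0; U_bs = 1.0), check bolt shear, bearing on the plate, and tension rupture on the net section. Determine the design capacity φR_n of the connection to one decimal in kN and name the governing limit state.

Bolt shear: A_b = π(27)²/4 = 572.56 mm². φR_n = 0.75 × 469 × 572.56 × 9 × 1 = 1812.6 kN.
Bearing (20 mm plate, F_u = 450 MPa): end bolts L_c = 60 − 30/2 = 45, R_n = min(1.2×45×20×450, 2.4×27×20×450) = 486 kN/bolt; interior L_c = 96 − 30 = 66, R_n = 583.2 kN/bolt. φR_n = 0.75 × (3×486 + 6×583.2) = 3717.9 kN.
Tension rupture (net): A_n = (278 − 3×32)×20 = 3640 mm² (U = 1.0, A_e = A_n). φR_n = 0.75 × 450 × 3640 = 1228.5 kN.
Governing: min(1812.6, 3717.9, 1228.5) = 1228.5 kN → net-section rupture.

1228.5 kN (net-section rupture governs)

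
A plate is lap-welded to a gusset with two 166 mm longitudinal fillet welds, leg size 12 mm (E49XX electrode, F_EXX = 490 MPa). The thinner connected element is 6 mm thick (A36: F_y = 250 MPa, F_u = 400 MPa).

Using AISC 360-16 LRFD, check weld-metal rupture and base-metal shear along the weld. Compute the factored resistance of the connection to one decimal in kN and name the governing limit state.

298.8 kN (base-metal shear governs)

Weld metal: throat = 0.707×12 = 8.484 mm, L = 2×166 = 332 mm. φR_n = 0.75 × 0.6 × 490 × 8.484 × 332 = 621.1 kN.
Base metal shear (6 mm plate): yield φR_n = 1.0×0.6×250×6×332 = 298.8 kN; rupture φR_n = 0.75×0.6×400×6×332 = 358.6 kN; take 298.8 kN (yield).
Governing: min(621.1, 298.8) = 298.8 kN → base-metal shear.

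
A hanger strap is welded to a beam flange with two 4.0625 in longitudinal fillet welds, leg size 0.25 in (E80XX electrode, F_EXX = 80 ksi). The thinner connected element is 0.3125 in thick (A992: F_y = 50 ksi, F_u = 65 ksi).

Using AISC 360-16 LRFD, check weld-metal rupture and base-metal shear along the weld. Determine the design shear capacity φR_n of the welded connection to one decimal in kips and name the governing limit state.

Weld metal: throat = 0.707×0.25 = 0.17675 in, L = 2×4.0625 = 8.125 in. φR_n = 0.75 × 0.6 × 80 × 0.17675 × 8.125 = 51.7 kips.
Base metal shear (0.3125 in plate): yield φR_n = 1.0×0.6×50×0.3125×8.125 = 76.2 kips; rupture φR_n = 0.75×0.6×65×0.3125×8.125 = 74.3 kips; take 74.3 kips (rupture).
Governing: min(51.7, 74.3) = 51.7 kips → weld metal.

51.7 kips (weld metal governs)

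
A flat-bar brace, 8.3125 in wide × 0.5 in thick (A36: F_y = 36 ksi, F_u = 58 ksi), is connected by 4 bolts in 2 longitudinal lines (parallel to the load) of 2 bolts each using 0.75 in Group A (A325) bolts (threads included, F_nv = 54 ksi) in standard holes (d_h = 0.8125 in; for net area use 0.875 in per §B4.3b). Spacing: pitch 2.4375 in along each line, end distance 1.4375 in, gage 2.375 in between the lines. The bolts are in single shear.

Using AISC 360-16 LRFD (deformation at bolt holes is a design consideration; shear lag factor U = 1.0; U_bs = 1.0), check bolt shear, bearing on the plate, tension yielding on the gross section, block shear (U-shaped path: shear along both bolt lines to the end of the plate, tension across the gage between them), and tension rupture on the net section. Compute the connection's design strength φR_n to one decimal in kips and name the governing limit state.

71.6 kips (bolt shear governs)

Bolt shear: A_b = π(0.75)²/4 = 0.44179 in². φR_n = 0.75 × 54 × 0.44179 × 4 × 1 = 71.6 kips.
Bearing (0.5 in plate, F_u = 58 ksi): end bolts L_c = 1.4375 − 0.8125/2 = 1.03125, R_n = min(1.2×1.03125×0.5×58, 2.4×0.75×0.5×58) = 35.888 kips/bolt; interior L_c = 2.4375 − 0.8125 = 1.625, R_n = 52.2 kips/bolt. φR_n = 0.75 × (2×35.888 + 2×52.2) = 132.1 kips.
Tension yield (gross): A_g = 8.3125×0.5 = 4.1563 in². φR_n = 0.90 × 36 × 4.1563 = 134.7 kips.
Block shear: shear path 2×[1.4375+1×2.4375] = 2×3.875 in, A_gv = 3.875, A_nv = 2×(3.875 − 1.5×0.875)×0.5 = 2.5625 in²; tension across gage: (2.375 − 1×0.875)×0.5 = 0.75 in². R_n = min(0.6×58×2.5625, 0.6×36×3.875) + 1.0×58×0.75 = min(89.175, 83.7) + 43.5 = 127.2 kips. φR_n = 0.75 × 127.2 = 95.4 kips.
Tension rupture (net): A_n = (8.3125 − 2×0.875)×0.5 = 3.2813 in² (U = 1.0, A_e = A_n). φR_n = 0.75 × 58 × 3.2813 = 142.7 kips.
Governing: min(71.6, 132.1, 134.7, 95.4, 142.7) = 71.6 kips → bolt shear.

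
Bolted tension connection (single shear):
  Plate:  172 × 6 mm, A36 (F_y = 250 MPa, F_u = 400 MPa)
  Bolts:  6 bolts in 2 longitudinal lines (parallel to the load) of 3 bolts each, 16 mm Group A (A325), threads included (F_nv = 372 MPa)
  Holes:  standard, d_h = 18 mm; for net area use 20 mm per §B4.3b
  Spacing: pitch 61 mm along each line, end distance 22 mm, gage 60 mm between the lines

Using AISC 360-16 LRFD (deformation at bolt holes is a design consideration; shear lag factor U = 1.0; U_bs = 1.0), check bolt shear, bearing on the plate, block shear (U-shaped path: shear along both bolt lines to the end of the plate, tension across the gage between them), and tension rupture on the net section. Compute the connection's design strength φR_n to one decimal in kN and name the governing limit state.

237.6 kN (net-section rupture governs)

Bolt shear: A_b = π(16)²/4 = 201.06 mm². φR_n = 0.75 × 372 × 201.06 × 6 × 1 = 336.6 kN.
Bearing (6 mm plate, F_u = 400 MPa): end bolts L_c = 22 − 18/2 = 13, R_n = min(1.2×13×6×400, 2.4×16×6×400) = 37.44 kN/bolt; interior L_c = 61 − 18 = 43, R_n = 92.16 kN/bolt. φR_n = 0.75 × (2×37.44 + 4×92.16) = 332.6 kN.
Block shear: shear path 2×[22+2×61] = 2×144 mm, A_gv = 1728, A_nv = 2×(144 − 2.5×20)×6 = 1128 mm²; tension across gage: (60 − 1×20)×6 = 240 mm². R_n = min(0.6×400×1128, 0.6×250×1728) + 1.0×400×240 = min(270.72, 259.2) + 96 = 355.2 kN. φR_n = 0.75 × 355.2 = 266.4 kN.
Tension rupture (net): A_n = (172 − 2×20)×6 = 792 mm² (U = 1.0, A_e = A_n). φR_n = 0.75 × 400 × 792 = 237.6 kN.
Governing: min(336.6, 332.6, 266.4, 237.6) = 237.6 kN → net-section rupture.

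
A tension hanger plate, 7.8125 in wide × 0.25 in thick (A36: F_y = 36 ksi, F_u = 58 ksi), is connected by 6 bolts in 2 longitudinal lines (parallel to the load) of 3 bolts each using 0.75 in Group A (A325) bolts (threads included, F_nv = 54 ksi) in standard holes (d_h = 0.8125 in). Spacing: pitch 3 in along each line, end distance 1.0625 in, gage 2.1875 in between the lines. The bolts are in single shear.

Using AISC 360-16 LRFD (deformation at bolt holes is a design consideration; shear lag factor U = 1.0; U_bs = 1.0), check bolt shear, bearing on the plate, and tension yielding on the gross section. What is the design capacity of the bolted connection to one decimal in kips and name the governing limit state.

Bolt shear: A_b = π(0.75)²/4 = 0.44179 in². φR_n = 0.75 × 54 × 0.44179 × 6 × 1 = 107.4 kips.
Bearing (0.25 in plate, F_u = 58 ksi): end bolts L_c = 1.0625 − 0.8125/2 = 0.65625, R_n = min(1.2×0.65625×0.25×58, 2.4×0.75×0.25×58) = 11.419 kips/bolt; interior L_c = 3 − 0.8125 = 2.1875, R_n = 26.1 kips/bolt. φR_n = 0.75 × (2×11.419 + 4×26.1) = 95.4 kips.
Tension yield (gross): A_g = 7.8125×0.25 = 1.9531 in². φR_n = 0.90 × 36 × 1.9531 = 63.3 kips.
Governing: min(107.4, 95.4, 63.3) = 63.3 kips → gross-section yield.

63.3 kips (gross-section yield governs)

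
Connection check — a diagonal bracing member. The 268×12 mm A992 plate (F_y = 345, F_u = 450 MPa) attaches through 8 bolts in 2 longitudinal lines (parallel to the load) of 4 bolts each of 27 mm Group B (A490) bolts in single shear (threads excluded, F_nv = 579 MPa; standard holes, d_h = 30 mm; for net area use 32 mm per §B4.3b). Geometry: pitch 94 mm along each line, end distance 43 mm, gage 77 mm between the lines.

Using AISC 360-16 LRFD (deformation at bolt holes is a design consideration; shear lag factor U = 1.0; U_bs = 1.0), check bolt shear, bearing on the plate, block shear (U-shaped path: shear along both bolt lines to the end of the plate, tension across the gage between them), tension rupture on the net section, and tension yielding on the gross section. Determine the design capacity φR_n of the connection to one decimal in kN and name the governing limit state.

826.2 kN (net-section rupture governs)

Bolt shear: A_b = π(27)²/4 = 572.56 mm². φR_n = 0.75 × 579 × 572.56 × 8 × 1 = 1989.1 kN.
Bearing (12 mm plate, F_u = 450 MPa): end bolts L_c = 43 − 30/2 = 28, R_n = min(1.2×28×12×450, 2.4×27×12×450) = 181.44 kN/bolt; interior L_c = 94 − 30 = 64, R_n = 349.92 kN/bolt. φR_n = 0.75 × (2×181.44 + 6×349.92) = 1846.8 kN.
Block shear: shear path 2×[43+3×94] = 2×325 mm, A_gv = 7800, A_nv = 2×(325 − 3.5×32)×12 = 5112 mm²; tension across gage: (77 − 1×32)×12 = 540 mm². R_n = min(0.6×450×5112, 0.6×345×7800) + 1.0×450×540 = min(1380.2, 1614.6) + 243 = 1623.2 kN. φR_n = 0.75 × 1623.2 = 1217.4 kN.
Tension rupture (net): A_n = (268 − 2×32)×12 = 2448 mm² (U = 1.0, A_e = A_n). φR_n = 0.75 × 450 × 2448 = 826.2 kN.
Tension yield (gross): A_g = 268×12 = 3216 mm². φR_n = 0.90 × 345 × 3216 = 998.6 kN.
Governing: min(1989.1, 1846.8, 1217.4, 826.2, 998.6) = 826.2 kN → net-section rupture.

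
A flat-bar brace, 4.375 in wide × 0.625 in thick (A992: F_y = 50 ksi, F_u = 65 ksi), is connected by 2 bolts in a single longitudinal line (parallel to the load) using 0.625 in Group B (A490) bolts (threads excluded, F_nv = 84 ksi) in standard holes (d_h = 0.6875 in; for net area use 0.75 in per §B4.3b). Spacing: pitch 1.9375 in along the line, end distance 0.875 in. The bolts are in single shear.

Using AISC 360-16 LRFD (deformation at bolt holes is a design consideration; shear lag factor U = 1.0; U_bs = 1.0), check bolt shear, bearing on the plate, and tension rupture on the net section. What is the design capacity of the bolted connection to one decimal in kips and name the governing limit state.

Bolt shear: A_b = π(0.625)²/4 = 0.3068 in². φR_n = 0.75 × 84 × 0.3068 × 2 × 1 = 38.7 kips.
Bearing (0.625 in plate, F_u = 65 ksi): end bolts L_c = 0.875 − 0.6875/2 = 0.53125, R_n = min(1.2×0.53125×0.625×65, 2.4×0.625×0.625×65) = 25.898 kips/bolt; interior L_c = 1.9375 − 0.6875 = 1.25, R_n = 60.938 kips/bolt. φR_n = 0.75 × (1×25.898 + 1×60.938) = 65.1 kips.
Tension rupture (net): A_n = (4.375 − 1×0.75)×0.625 = 2.2656 in² (U = 1.0, A_e = A_n). φR_n = 0.75 × 65 × 2.2656 = 110.4 kips.
Governing: min(38.7, 65.1, 110.4) = 38.7 kips → bolt shear.

38.7 kips (bolt shear governs)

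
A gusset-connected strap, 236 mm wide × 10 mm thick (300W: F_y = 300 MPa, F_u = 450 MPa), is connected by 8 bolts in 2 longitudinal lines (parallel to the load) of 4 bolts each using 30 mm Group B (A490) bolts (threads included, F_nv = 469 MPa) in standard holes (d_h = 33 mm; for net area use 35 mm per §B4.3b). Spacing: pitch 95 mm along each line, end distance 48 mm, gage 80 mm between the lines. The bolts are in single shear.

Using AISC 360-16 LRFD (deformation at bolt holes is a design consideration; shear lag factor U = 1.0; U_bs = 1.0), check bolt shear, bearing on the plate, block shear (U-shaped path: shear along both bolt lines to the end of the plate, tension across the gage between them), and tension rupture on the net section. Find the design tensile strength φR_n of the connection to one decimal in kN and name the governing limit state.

560.3 kN (net-section rupture governs)

Bolt shear: A_b = π(30)²/4 = 706.86 mm². φR_n = 0.75 × 469 × 706.86 × 8 × 1 = 1989.1 kN.
Bearing (10 mm plate, F_u = 450 MPa): end bolts L_c = 48 − 33/2 = 31.5, R_n = min(1.2×31.5×10×450, 2.4×30×10×450) = 170.1 kN/bolt; interior L_c = 95 − 33 = 62, R_n = 324 kN/bolt. φR_n = 0.75 × (2×170.1 + 6×324) = 1713.2 kN.
Block shear: shear path 2×[48+3×95] = 2×333 mm, A_gv = 6660, A_nv = 2×(333 − 3.5×35)×10 = 4210 mm²; tension across gage: (80 − 1×35)×10 = 450 mm². R_n = min(0.6×450×4210, 0.6×300×6660) + 1.0×450×450 = min(1136.7, 1198.8) + 202.5 = 1339.2 kN. φR_n = 0.75 × 1339.2 = 1004.4 kN.
Tension rupture (net): A_n = (236 − 2×35)×10 = 1660 mm² (U = 1.0, A_e = A_n). φR_n = 0.75 × 450 × 1660 = 560.3 kN.
Governing: min(1989.1, 1713.2, 1004.4, 560.3) = 560.3 kN → net-section rupture.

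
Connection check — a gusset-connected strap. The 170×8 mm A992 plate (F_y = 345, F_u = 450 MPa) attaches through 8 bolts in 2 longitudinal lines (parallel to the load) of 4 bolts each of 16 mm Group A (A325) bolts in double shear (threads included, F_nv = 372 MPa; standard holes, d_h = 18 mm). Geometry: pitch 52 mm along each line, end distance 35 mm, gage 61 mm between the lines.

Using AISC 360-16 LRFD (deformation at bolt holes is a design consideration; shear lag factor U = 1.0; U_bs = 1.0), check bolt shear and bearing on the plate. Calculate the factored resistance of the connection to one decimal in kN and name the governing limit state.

Bolt shear: A_b = π(16)²/4 = 201.06 mm². φR_n = 0.75 × 372 × 201.06 × 8 × 2 = 897.5 kN.
Bearing (8 mm plate, F_u = 450 MPa): end bolts L_c = 35 − 18/2 = 26, R_n = min(1.2×26×8×450, 2.4×16×8×450) = 112.32 kN/bolt; interior L_c = 52 − 18 = 34, R_n = 138.24 kN/bolt. φR_n = 0.75 × (2×112.32 + 6×138.24) = 790.6 kN.
Governing: min(897.5, 790.6) = 790.6 kN → bearing.

790.6 kN (bearing governs)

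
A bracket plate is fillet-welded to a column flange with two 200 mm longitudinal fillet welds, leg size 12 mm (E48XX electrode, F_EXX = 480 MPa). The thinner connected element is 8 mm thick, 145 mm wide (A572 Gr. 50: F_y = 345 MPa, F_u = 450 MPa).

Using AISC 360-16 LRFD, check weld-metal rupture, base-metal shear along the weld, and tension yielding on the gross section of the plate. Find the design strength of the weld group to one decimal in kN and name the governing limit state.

Weld metal: throat = 0.707×12 = 8.484 mm, L = 2×200 = 400 mm. φR_n = 0.75 × 0.6 × 480 × 8.484 × 400 = 733.0 kN.
Base metal shear (8 mm plate): yield φR_n = 1.0×0.6×345×8×400 = 662.4 kN; rupture φR_n = 0.75×0.6×450×8×400 = 648.0 kN; take 648.0 kN (rupture).
Tension yield (gross): A_g = 145×8 = 1160 mm². φR_n = 0.90 × 345 × 1160 = 360.2 kN.
Governing: min(733.0, 648.0, 360.2) = 360.2 kN → gross-section yield.

360.2 kN (gross-section yield governs)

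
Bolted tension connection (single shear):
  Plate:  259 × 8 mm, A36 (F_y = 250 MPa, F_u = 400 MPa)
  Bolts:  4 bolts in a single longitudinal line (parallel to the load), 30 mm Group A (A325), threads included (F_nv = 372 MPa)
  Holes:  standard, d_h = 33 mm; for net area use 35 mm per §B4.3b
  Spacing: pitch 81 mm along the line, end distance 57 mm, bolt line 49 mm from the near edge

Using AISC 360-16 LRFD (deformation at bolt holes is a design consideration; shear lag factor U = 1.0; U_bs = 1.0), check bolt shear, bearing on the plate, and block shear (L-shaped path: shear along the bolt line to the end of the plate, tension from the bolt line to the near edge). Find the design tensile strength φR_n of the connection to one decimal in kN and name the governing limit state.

331.2 kN (block shear governs)

Bolt shear: A_b = π(30)²/4 = 706.86 mm². φR_n = 0.75 × 372 × 706.86 × 4 × 1 = 788.9 kN.
Bearing (8 mm plate, F_u = 400 MPa): end bolts L_c = 57 − 33/2 = 40.5, R_n = min(1.2×40.5×8×400, 2.4×30×8×400) = 155.52 kN/bolt; interior L_c = 81 − 33 = 48, R_n = 184.32 kN/bolt. φR_n = 0.75 × (1×155.52 + 3×184.32) = 531.4 kN.
Block shear: shear path 1×[57+3×81] = 1×300 mm, A_gv = 2400, A_nv = 1×(300 − 3.5×35)×8 = 1420 mm²; tension to near edge: (49 − 0.5×35)×8 = 252 mm². R_n = min(0.6×400×1420, 0.6×250×2400) + 1.0×400×252 = min(340.8, 360) + 100.8 = 441.6 kN. φR_n = 0.75 × 441.6 = 331.2 kN.
Governing: min(788.9, 531.4, 331.2) = 331.2 kN → block shear.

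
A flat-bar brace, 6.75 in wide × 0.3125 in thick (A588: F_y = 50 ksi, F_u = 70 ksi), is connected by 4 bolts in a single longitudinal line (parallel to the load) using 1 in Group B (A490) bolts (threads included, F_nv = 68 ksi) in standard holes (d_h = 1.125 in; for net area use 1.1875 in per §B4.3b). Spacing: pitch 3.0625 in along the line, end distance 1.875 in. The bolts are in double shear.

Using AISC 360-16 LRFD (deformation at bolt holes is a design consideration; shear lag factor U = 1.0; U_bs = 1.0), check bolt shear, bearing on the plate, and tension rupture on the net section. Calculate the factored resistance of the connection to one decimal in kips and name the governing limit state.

91.3 kips (net-section rupture governs)

Bolt shear: A_b = π(1)²/4 = 0.7854 in². φR_n = 0.75 × 68 × 0.7854 × 4 × 2 = 320.4 kips.
Bearing (0.3125 in plate, F_u = 70 ksi): end bolts L_c = 1.875 − 1.125/2 = 1.3125, R_n = min(1.2×1.3125×0.3125×70, 2.4×1×0.3125×70) = 34.453 kips/bolt; interior L_c = 3.0625 − 1.125 = 1.9375, R_n = 50.859 kips/bolt. φR_n = 0.75 × (1×34.453 + 3×50.859) = 140.3 kips.
Tension rupture (net): A_n = (6.75 − 1×1.1875)×0.3125 = 1.7383 in² (U = 1.0, A_e = A_n). φR_n = 0.75 × 70 × 1.7383 = 91.3 kips.
Governing: min(320.4, 140.3, 91.3) = 91.3 kips → net-section rupture.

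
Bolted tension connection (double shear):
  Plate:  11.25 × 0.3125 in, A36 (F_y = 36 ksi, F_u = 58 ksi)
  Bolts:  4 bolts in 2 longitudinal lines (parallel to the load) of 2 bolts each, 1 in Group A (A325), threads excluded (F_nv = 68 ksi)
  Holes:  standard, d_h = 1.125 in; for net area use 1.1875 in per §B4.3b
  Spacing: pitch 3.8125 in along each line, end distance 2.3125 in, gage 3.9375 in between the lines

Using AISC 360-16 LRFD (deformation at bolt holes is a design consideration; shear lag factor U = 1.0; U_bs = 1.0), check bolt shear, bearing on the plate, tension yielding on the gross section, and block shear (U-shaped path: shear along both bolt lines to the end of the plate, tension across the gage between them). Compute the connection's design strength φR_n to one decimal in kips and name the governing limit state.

Bolt shear: A_b = π(1)²/4 = 0.7854 in². φR_n = 0.75 × 68 × 0.7854 × 4 × 2 = 320.4 kips.
Bearing (0.3125 in plate, F_u = 58 ksi): end bolts L_c = 2.3125 − 1.125/2 = 1.75, R_n = min(1.2×1.75×0.3125×58, 2.4×1×0.3125×58) = 38.063 kips/bolt; interior L_c = 3.8125 − 1.125 = 2.6875, R_n = 43.5 kips/bolt. φR_n = 0.75 × (2×38.063 + 2×43.5) = 122.3 kips.
Tension yield (gross): A_g = 11.25×0.3125 = 3.5156 in². φR_n = 0.90 × 36 × 3.5156 = 113.9 kips.
Block shear: shear path 2×[2.3125+1×3.8125] = 2×6.125 in, A_gv = 3.8281, A_nv = 2×(6.125 − 1.5×1.1875)×0.3125 = 2.7148 in²; tension across gage: (3.9375 − 1×1.1875)×0.3125 = 0.85938 in². R_n = min(0.6×58×2.7148, 0.6×36×3.8281) + 1.0×58×0.85938 = min(94.475, 82.687) + 49.844 = 132.53 kips. φR_n = 0.75 × 132.53 = 99.4 kips.
Governing: min(320.4, 122.3, 113.9, 99.4) = 99.4 kips → block shear.

99.4 kips (block shear governs)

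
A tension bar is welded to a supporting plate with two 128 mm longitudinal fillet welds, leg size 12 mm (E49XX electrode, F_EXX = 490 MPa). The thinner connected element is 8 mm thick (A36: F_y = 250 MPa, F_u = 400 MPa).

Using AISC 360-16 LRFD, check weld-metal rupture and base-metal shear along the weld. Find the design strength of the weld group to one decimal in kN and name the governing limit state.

307.2 kN (base-metal shear governs)

Weld metal: throat = 0.707×12 = 8.484 mm, L = 2×128 = 256 mm. φR_n = 0.75 × 0.6 × 490 × 8.484 × 256 = 478.9 kN.
Base metal shear (8 mm plate): yield φR_n = 1.0×0.6×250×8×256 = 307.2 kN; rupture φR_n = 0.75×0.6×400×8×256 = 368.6 kN; take 307.2 kN (yield).
Governing: min(478.9, 307.2) = 307.2 kN → base-metal shear.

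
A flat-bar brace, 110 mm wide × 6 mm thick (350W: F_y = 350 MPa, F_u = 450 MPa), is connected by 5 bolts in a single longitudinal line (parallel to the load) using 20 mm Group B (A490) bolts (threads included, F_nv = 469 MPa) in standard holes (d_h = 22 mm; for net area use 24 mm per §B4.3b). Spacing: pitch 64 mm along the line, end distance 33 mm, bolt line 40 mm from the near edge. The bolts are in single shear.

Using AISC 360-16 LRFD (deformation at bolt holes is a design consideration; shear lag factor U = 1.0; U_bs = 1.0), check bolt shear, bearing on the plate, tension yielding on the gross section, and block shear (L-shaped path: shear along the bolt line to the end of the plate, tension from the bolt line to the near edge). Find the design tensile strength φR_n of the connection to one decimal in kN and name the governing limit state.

207.9 kN (gross-section yield governs)

Bolt shear: A_b = π(20)²/4 = 314.16 mm². φR_n = 0.75 × 469 × 314.16 × 5 × 1 = 552.5 kN.
Bearing (6 mm plate, F_u = 450 MPa): end bolts L_c = 33 − 22/2 = 22, R_n = min(1.2×22×6×450, 2.4×20×6×450) = 71.28 kN/bolt; interior L_c = 64 − 22 = 42, R_n = 129.6 kN/bolt. φR_n = 0.75 × (1×71.28 + 4×129.6) = 442.3 kN.
Tension yield (gross): A_g = 110×6 = 660 mm². φR_n = 0.90 × 350 × 660 = 207.9 kN.
Block shear: shear path 1×[33+4×64] = 1×289 mm, A_gv = 1734, A_nv = 1×(289 − 4.5×24)×6 = 1086 mm²; tension to near edge: (40 − 0.5×24)×6 = 168 mm². R_n = min(0.6×450×1086, 0.6×350×1734) + 1.0×450×168 = min(293.22, 364.14) + 75.6 = 368.82 kN. φR_n = 0.75 × 368.82 = 276.6 kN.
Governing: min(552.5, 442.3, 207.9, 276.6) = 207.9 kN → gross-section yield.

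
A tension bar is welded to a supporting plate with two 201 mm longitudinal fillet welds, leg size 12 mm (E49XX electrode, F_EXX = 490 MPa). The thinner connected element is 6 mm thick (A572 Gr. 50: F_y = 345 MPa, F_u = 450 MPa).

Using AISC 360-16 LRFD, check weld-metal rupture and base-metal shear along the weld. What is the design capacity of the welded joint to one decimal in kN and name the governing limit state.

Weld metal: throat = 0.707×12 = 8.484 mm, L = 2×201 = 402 mm. φR_n = 0.75 × 0.6 × 490 × 8.484 × 402 = 752.0 kN.
Base metal shear (6 mm plate): yield φR_n = 1.0×0.6×345×6×402 = 499.3 kN; rupture φR_n = 0.75×0.6×450×6×402 = 488.4 kN; take 488.4 kN (rupture).
Governing: min(752.0, 488.4) = 488.4 kN → base-metal shear.

488.4 kN (base-metal shear governs)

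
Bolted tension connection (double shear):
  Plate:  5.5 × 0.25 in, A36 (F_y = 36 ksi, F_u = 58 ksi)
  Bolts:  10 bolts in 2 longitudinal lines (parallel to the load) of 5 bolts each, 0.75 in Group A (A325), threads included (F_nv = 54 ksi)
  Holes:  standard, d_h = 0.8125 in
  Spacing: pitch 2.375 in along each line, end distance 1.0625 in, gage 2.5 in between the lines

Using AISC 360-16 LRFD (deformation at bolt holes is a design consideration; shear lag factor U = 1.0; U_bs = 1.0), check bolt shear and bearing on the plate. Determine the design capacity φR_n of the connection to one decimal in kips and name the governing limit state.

Bolt shear: A_b = π(0.75)²/4 = 0.44179 in². φR_n = 0.75 × 54 × 0.44179 × 10 × 2 = 357.8 kips.
Bearing (0.25 in plate, F_u = 58 ksi): end bolts L_c = 1.0625 − 0.8125/2 = 0.65625, R_n = min(1.2×0.65625×0.25×58, 2.4×0.75×0.25×58) = 11.419 kips/bolt; interior L_c = 2.375 − 0.8125 = 1.5625, R_n = 26.1 kips/bolt. φR_n = 0.75 × (2×11.419 + 8×26.1) = 173.7 kips.
Governing: min(357.8, 173.7) = 173.7 kips → bearing.

173.7 kips (bearing governs)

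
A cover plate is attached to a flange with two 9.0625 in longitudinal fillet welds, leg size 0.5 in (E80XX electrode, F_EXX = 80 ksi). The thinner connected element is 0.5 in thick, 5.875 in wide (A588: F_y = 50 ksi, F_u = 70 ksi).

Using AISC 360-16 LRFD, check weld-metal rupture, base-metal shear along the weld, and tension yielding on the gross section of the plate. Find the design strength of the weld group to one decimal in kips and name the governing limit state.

Weld metal: throat = 0.707×0.5 = 0.3535 in, L = 2×9.0625 = 18.125 in. φR_n = 0.75 × 0.6 × 80 × 0.3535 × 18.125 = 230.7 kips.
Base metal shear (0.5 in plate): yield φR_n = 1.0×0.6×50×0.5×18.125 = 271.9 kips; rupture φR_n = 0.75×0.6×70×0.5×18.125 = 285.5 kips; take 271.9 kips (yield).
Tension yield (gross): A_g = 5.875×0.5 = 2.9375 in². φR_n = 0.90 × 50 × 2.9375 = 132.2 kips.
Governing: min(230.7, 271.9, 132.2) = 132.2 kips → gross-section yield.

132.2 kips (gross-section yield governs)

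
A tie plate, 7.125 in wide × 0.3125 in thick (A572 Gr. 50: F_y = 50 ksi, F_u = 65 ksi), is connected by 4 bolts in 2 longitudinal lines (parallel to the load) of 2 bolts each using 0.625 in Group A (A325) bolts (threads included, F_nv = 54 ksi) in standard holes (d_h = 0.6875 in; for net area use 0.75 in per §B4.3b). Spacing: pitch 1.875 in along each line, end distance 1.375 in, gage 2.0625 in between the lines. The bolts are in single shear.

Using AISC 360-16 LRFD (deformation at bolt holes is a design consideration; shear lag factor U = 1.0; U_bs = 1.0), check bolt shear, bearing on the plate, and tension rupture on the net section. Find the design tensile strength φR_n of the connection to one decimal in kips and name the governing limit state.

49.7 kips (bolt shear governs)

Bolt shear: A_b = π(0.625)²/4 = 0.3068 in². φR_n = 0.75 × 54 × 0.3068 × 4 × 1 = 49.7 kips.
Bearing (0.3125 in plate, F_u = 65 ksi): end bolts L_c = 1.375 − 0.6875/2 = 1.03125, R_n = min(1.2×1.03125×0.3125×65, 2.4×0.625×0.3125×65) = 25.137 kips/bolt; interior L_c = 1.875 − 0.6875 = 1.1875, R_n = 28.945 kips/bolt. φR_n = 0.75 × (2×25.137 + 2×28.945) = 81.1 kips.
Tension rupture (net): A_n = (7.125 − 2×0.75)×0.3125 = 1.7578 in² (U = 1.0, A_e = A_n). φR_n = 0.75 × 65 × 1.7578 = 85.7 kips.
Governing: min(49.7, 81.1, 85.7) = 49.7 kips → bolt shear.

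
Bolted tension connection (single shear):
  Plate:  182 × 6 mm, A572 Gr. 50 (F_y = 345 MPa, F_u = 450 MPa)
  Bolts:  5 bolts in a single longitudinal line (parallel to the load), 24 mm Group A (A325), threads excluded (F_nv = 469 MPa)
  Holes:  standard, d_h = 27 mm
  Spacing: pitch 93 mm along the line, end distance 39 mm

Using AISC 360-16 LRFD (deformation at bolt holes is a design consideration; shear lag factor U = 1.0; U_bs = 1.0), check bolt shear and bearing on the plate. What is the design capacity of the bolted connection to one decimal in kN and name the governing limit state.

528.5 kN (bearing governs)

Bolt shear: A_b = π(24)²/4 = 452.39 mm². φR_n = 0.75 × 469 × 452.39 × 5 × 1 = 795.6 kN.
Bearing (6 mm plate, F_u = 450 MPa): end bolts L_c = 39 − 27/2 = 25.5, R_n = min(1.2×25.5×6×450, 2.4×24×6×450) = 82.62 kN/bolt; interior L_c = 93 − 27 = 66, R_n = 155.52 kN/bolt. φR_n = 0.75 × (1×82.62 + 4×155.52) = 528.5 kN.
Governing: min(795.6, 528.5) = 528.5 kN → bearing.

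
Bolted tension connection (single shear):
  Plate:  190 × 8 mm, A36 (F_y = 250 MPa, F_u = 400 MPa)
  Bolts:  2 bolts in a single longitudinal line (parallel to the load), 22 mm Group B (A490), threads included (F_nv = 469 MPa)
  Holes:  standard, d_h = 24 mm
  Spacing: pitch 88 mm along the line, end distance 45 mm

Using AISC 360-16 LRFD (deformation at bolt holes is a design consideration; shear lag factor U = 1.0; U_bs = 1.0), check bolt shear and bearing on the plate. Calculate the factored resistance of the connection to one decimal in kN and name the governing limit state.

221.8 kN (bearing governs)

Bolt shear: A_b = π(22)²/4 = 380.13 mm². φR_n = 0.75 × 469 × 380.13 × 2 × 1 = 267.4 kN.
Bearing (8 mm plate, F_u = 400 MPa): end bolts L_c = 45 − 24/2 = 33, R_n = min(1.2×33×8×400, 2.4×22×8×400) = 126.72 kN/bolt; interior L_c = 88 − 24 = 64, R_n = 168.96 kN/bolt. φR_n = 0.75 × (1×126.72 + 1×168.96) = 221.8 kN.
Governing: min(267.4, 221.8) = 221.8 kN → bearing.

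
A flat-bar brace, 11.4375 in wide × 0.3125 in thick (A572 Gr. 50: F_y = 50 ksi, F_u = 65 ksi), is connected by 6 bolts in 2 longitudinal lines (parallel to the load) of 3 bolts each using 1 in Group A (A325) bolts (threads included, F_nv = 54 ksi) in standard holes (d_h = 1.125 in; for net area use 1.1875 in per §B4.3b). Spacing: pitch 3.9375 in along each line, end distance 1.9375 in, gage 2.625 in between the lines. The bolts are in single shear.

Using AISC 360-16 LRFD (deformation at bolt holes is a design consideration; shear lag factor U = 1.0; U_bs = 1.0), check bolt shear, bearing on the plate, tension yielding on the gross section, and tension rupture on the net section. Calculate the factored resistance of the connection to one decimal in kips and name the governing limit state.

138.1 kips (net-section rupture governs)

Bolt shear: A_b = π(1)²/4 = 0.7854 in². φR_n = 0.75 × 54 × 0.7854 × 6 × 1 = 190.9 kips.
Bearing (0.3125 in plate, F_u = 65 ksi): end bolts L_c = 1.9375 − 1.125/2 = 1.375, R_n = min(1.2×1.375×0.3125×65, 2.4×1×0.3125×65) = 33.516 kips/bolt; interior L_c = 3.9375 − 1.125 = 2.8125, R_n = 48.75 kips/bolt. φR_n = 0.75 × (2×33.516 + 4×48.75) = 196.5 kips.
Tension yield (gross): A_g = 11.4375×0.3125 = 3.5742 in². φR_n = 0.90 × 50 × 3.5742 = 160.8 kips.
Tension rupture (net): A_n = (11.4375 − 2×1.1875)×0.3125 = 2.832 in² (U = 1.0, A_e = A_n). φR_n = 0.75 × 65 × 2.832 = 138.1 kips.
Governing: min(190.9, 196.5, 160.8, 138.1) = 138.1 kips → net-section rupture.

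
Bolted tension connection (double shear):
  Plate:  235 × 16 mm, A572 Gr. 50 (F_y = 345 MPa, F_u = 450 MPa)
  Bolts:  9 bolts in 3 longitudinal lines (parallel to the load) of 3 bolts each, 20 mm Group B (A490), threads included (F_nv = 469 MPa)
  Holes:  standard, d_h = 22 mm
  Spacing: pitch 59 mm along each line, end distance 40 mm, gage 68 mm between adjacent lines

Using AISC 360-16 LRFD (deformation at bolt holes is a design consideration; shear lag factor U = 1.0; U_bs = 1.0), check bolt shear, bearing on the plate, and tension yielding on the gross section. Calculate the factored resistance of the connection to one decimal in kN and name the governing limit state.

1167.5 kN (gross-section yield governs)

Bolt shear: A_b = π(20)²/4 = 314.16 mm². φR_n = 0.75 × 469 × 314.16 × 9 × 2 = 1989.1 kN.
Bearing (16 mm plate, F_u = 450 MPa): end bolts L_c = 40 − 22/2 = 29, R_n = min(1.2×29×16×450, 2.4×20×16×450) = 250.56 kN/bolt; interior L_c = 59 − 22 = 37, R_n = 319.68 kN/bolt. φR_n = 0.75 × (3×250.56 + 6×319.68) = 2002.3 kN.
Tension yield (gross): A_g = 235×16 = 3760 mm². φR_n = 0.90 × 345 × 3760 = 1167.5 kN.
Governing: min(1989.1, 2002.3, 1167.5) = 1167.5 kN → gross-section yield.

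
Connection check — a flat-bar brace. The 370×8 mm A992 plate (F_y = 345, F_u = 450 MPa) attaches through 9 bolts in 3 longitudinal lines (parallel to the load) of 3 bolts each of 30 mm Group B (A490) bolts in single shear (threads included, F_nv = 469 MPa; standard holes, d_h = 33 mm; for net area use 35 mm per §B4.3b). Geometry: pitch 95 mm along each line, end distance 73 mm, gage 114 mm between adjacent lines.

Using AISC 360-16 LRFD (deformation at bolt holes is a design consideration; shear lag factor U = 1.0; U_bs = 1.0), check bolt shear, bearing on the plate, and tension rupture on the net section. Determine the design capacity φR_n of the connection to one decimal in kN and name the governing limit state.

Bolt shear: A_b = π(30)²/4 = 706.86 mm². φR_n = 0.75 × 469 × 706.86 × 9 × 1 = 2237.7 kN.
Bearing (8 mm plate, F_u = 450 MPa): end bolts L_c = 73 − 33/2 = 56.5, R_n = min(1.2×56.5×8×450, 2.4×30×8×450) = 244.08 kN/bolt; interior L_c = 95 − 33 = 62, R_n = 259.2 kN/bolt. φR_n = 0.75 × (3×244.08 + 6×259.2) = 1715.6 kN.
Tension rupture (net): A_n = (370 − 3×35)×8 = 2120 mm² (U = 1.0, A_e = A_n). φR_n = 0.75 × 450 × 2120 = 715.5 kN.
Governing: min(2237.7, 1715.6, 715.5) = 715.5 kN → net-section rupture.

715.5 kN (net-section rupture governs)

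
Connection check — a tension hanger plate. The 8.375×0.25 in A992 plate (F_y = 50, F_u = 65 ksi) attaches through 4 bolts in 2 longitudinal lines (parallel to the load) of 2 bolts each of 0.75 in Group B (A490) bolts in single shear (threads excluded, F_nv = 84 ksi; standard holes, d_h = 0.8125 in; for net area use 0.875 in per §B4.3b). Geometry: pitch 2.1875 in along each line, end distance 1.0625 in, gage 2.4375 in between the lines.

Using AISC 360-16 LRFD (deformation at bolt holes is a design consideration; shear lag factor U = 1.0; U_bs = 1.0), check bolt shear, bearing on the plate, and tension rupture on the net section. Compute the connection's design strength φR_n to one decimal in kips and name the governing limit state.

Bolt shear: A_b = π(0.75)²/4 = 0.44179 in². φR_n = 0.75 × 84 × 0.44179 × 4 × 1 = 111.3 kips.
Bearing (0.25 in plate, F_u = 65 ksi): end bolts L_c = 1.0625 − 0.8125/2 = 0.65625, R_n = min(1.2×0.65625×0.25×65, 2.4×0.75×0.25×65) = 12.797 kips/bolt; interior L_c = 2.1875 − 0.8125 = 1.375, R_n = 26.813 kips/bolt. φR_n = 0.75 × (2×12.797 + 2×26.813) = 59.4 kips.
Tension rupture (net): A_n = (8.375 − 2×0.875)×0.25 = 1.6563 in² (U = 1.0, A_e = A_n). φR_n = 0.75 × 65 × 1.6563 = 80.7 kips.
Governing: min(111.3, 59.4, 80.7) = 59.4 kips → bearing.

59.4 kips (bearing governs)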